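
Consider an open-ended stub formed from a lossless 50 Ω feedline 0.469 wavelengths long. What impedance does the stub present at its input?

Z_in ≈ +j253 Ω

βl = 2π × 0.469 = 169°
tan(βl) = -0.197
For an open-ended stub, Z_in = −jZ_0·cot(βl) = −jZ_0/tan(βl)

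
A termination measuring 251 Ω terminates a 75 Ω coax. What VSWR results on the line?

VSWR ≈ 3.35

Γ = (251 − 75)/(251 + 75) = 0.54
VSWR = (1 + 0.54)/(1 − 0.54)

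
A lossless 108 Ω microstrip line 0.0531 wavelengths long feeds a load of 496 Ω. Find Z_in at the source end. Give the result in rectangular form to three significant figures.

Z_in ≈ 157 − j213 Ω

βl = 2π × 0.0531 = 19.1°
tan(βl) = tan(19.1°) = 0.347
Z_in = Z_0·(Z_L + jZ_0·tanβl)/(Z_0 + jZ_L·tanβl)
     = 108·(496 + j37.4)/(108 + j172)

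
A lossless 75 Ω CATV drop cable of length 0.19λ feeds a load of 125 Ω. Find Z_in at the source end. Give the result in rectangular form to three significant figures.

βl = 2π × 0.19 = 68.4°
tan(βl) = tan(68.4°) = 2.53
Z_in = Z_0·(Z_L + jZ_0·tanβl)/(Z_0 + jZ_L·tanβl)
     = 75·(125 + j189)/(75 + j316)

Z_in ≈ 49.3 − j18 Ω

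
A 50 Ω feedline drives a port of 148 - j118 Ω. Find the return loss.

Γ = (98 − j118)/(198 − j118), |Γ| = 0.665
RL = −20·log₁₀|Γ| = −20·log₁₀(0.665)

RL ≈ 3.54 dB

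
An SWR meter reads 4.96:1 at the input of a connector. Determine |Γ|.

|Γ| ≈ 0.664

|Γ| = (S − 1)/(S + 1) = (4.96 − 1)/(4.96 + 1) = 3.96/5.96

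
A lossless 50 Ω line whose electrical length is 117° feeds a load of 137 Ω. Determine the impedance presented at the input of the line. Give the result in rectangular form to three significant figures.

Z_in ≈ 22.2 + j21.3 Ω

tan(βl) = tan(117°) = -1.96
Z_in = Z_0·(Z_L + jZ_0·tanβl)/(Z_0 + jZ_L·tanβl)
     = 50·(137 − j98.1)/(50 − j269)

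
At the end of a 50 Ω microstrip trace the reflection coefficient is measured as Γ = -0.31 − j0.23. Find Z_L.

Z_L = Z_0·(1 + Γ)/(1 − Γ) = 50·(0.69 − j0.23)/(1.31 + j0.23)

Z_L ≈ 24.1 − j13 Ω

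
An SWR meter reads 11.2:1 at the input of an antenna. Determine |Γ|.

|Γ| = (S − 1)/(S + 1) = (11.2 − 1)/(11.2 + 1) = 10.2/12.2

|Γ| ≈ 0.836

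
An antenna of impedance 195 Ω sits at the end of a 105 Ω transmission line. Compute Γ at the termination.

Γ = (Z_L − Z_0)/(Z_L + Z_0) = (195 − 105)/(195 + 105) = 90/300

Γ = 0.3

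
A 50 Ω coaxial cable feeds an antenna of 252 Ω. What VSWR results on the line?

Γ = (252 − 50)/(252 + 50) = 0.669
VSWR = (1 + 0.669)/(1 − 0.669)

VSWR ≈ 5.04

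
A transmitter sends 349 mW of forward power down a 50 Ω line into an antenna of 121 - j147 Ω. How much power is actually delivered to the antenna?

P_delivered ≈ 166 mW

|Γ| = |(71 − j147)/(171 − j147)| = 0.724
|Γ|² = 0.524
P_refl = |Γ|²·P_inc = 183 mW, P_del = (1 − |Γ|²)·P_inc = 166 mW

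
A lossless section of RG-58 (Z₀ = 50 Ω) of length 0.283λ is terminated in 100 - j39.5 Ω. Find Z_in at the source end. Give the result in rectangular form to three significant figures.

Z_in ≈ 24.1 + j17.5 Ω

βl = 2π × 0.283 = 102°
tan(βl) = tan(102°) = -4.75
Z_in = Z_0·(Z_L + jZ_0·tanβl)/(Z_0 + jZ_L·tanβl)
     = 50·(100 − j277)/(-138 − j475)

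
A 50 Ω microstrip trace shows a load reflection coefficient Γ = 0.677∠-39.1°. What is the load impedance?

Z_L ≈ 66.5 − j105 Ω

Z_L = Z_0·(1 + Γ)/(1 − Γ) = 50·(1.53 − j0.427)/(0.475 + j0.427)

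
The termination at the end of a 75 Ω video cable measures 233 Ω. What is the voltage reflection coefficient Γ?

Γ = 0.513

Γ = (Z_L − Z_0)/(Z_L + Z_0) = (233 − 75)/(233 + 75) = 158/308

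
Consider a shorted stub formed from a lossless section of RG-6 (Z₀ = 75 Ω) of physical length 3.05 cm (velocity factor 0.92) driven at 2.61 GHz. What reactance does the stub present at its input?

λ = v/f = 0.92·c / 2.61 GHz = 0.106 m
βl = 2π·l/λ = 2π × 0.288 = 104°
tan(βl) = -4.06
For a shorted stub, Z_in = jZ_0·tan(βl)

X_in ≈ -305 Ω (capacitive)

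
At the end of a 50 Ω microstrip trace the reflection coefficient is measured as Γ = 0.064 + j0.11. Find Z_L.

Z_L = Z_0·(1 + Γ)/(1 − Γ) = 50·(1.06 + j0.11)/(0.936 − j0.11)

Z_L ≈ 55.4 + j12.4 Ω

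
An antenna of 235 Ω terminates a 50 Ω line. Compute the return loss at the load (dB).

RL ≈ 3.75 dB

Γ = (235 − 50)/(235 + 50) = 0.649
RL = −20·log₁₀|Γ| = −20·log₁₀(0.649)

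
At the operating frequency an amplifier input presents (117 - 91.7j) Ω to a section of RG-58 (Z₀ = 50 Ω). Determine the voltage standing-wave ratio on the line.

VSWR ≈ 3.95

Γ = (Z_L − Z_0)/(Z_L + Z_0) = (67 − j91.7)/(167 − j91.7)
|Γ| = 114/191 = 0.596
VSWR = (1 + |Γ|)/(1 − |Γ|) = 1.6/0.404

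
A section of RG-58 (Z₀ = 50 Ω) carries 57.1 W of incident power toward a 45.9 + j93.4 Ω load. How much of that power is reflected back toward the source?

P_reflected ≈ 27.8 W

|Γ| = |(-4.1 + j93.4)/(95.9 + j93.4)| = 0.698
|Γ|² = 0.488
P_refl = |Γ|²·P_inc = 27.8 W, P_del = (1 − |Γ|²)·P_inc = 29.3 W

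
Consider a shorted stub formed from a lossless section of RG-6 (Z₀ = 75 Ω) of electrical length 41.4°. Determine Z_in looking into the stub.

tan(βl) = 0.882
For a shorted stub, Z_in = jZ_0·tan(βl)

Z_in ≈ +j66.1 Ω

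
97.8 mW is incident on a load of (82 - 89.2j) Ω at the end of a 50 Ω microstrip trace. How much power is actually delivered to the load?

|Γ| = |(32 − j89.2)/(132 − j89.2)| = 0.595
|Γ|² = 0.354
P_refl = |Γ|²·P_inc = 34.6 mW, P_del = (1 − |Γ|²)·P_inc = 63.2 mW

P_delivered ≈ 63.2 mW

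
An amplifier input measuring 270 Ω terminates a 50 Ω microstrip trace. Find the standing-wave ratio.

For a purely resistive load, VSWR = R_L/Z_0 or Z_0/R_L (whichever > 1) = 270/50

VSWR ≈ 5.4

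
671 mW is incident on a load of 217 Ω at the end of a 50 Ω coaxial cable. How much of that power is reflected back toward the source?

P_reflected ≈ 263 mW

Γ = (217 − 50)/(217 + 50) = 0.625
|Γ|² = 0.391
P_refl = |Γ|²·P_inc = 263 mW, P_del = (1 − |Γ|²)·P_inc = 408 mW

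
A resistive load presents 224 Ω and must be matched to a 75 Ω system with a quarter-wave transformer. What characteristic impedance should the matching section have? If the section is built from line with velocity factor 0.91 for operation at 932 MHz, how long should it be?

Z_qwt = √(Z_0·R_L) = √(75 × 224) = √16800
λ = 0.91·c/f = 0.293 m, so l = λ/4 = 0.0732 m

Z_qwt ≈ 130 Ω; length ≈ 7.32 cm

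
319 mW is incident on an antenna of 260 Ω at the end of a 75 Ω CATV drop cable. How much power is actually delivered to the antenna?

P_delivered ≈ 222 mW

Γ = (260 − 75)/(260 + 75) = 0.552
|Γ|² = 0.305
P_refl = |Γ|²·P_inc = 97.3 mW, P_del = (1 − |Γ|²)·P_inc = 222 mW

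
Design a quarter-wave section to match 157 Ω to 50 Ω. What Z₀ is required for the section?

Z_qwt ≈ 88.6 Ω

Z_qwt = √(Z_0·R_L) = √(50 × 157) = √7850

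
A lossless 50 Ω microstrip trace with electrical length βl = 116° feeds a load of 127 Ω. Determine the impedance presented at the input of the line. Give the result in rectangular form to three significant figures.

Z_in ≈ 23.5 + j19.9 Ω

tan(βl) = tan(116°) = -2.05
Z_in = Z_0·(Z_L + jZ_0·tanβl)/(Z_0 + jZ_L·tanβl)
     = 50·(127 − j103)/(50 − j260)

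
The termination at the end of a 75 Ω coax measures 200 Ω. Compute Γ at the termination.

Γ = (Z_L − Z_0)/(Z_L + Z_0) = (200 − 75)/(200 + 75) = 125/275

Γ = 0.455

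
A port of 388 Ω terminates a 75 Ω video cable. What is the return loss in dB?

Γ = (388 − 75)/(388 + 75) = 0.676
RL = −20·log₁₀|Γ| = −20·log₁₀(0.676)

RL ≈ 3.4 dB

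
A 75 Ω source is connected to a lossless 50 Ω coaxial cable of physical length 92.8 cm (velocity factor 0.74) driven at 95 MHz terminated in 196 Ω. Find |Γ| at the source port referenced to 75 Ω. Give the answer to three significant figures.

|Γ| ≈ 0.587

λ = v/f = 0.74·c / 95 MHz = 2.34 m
βl = 2π·l/λ = 2π × 0.397 = 143°
tan(βl) = -0.755
Z_in = Z_0·(Z_L + jZ_0·tanβl)/(Z_0 + jZ_L·tanβl) = 31.5 + j55.6 Ω
Γ_s = (Z_in − Z_s)/(Z_in + Z_s) = (-43.5 + j55.6)/(107 + j55.6), |Γ_s| = 0.587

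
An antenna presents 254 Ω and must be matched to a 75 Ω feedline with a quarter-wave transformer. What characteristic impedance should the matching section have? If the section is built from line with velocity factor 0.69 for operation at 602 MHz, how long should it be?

Z_qwt ≈ 138 Ω; length ≈ 8.6 cm

Z_qwt = √(Z_0·R_L) = √(75 × 254) = √19050
λ = 0.69·c/f = 0.344 m, so l = λ/4 = 0.086 m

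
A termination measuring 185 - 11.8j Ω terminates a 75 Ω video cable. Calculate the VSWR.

VSWR ≈ 2.48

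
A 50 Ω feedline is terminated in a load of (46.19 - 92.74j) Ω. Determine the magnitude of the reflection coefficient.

Γ = (Z_L − Z_0)/(Z_L + Z_0) = (-3.81 − j92.74)/(96.19 − j92.74)
|Γ| = 92.8/134

|Γ| ≈ 0.695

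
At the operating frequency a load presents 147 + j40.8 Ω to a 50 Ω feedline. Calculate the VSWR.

Γ = (Z_L − Z_0)/(Z_L + Z_0) = (97 + j40.8)/(197 + j40.8)
|Γ| = 105/201 = 0.523
VSWR = (1 + |Γ|)/(1 − |Γ|) = 1.52/0.477

VSWR ≈ 3.19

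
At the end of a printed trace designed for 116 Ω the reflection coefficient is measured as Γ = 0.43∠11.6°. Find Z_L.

Z_L ≈ 276 + j58.6 Ω

Z_L = Z_0·(1 + Γ)/(1 − Γ) = 116·(1.42 + j0.0865)/(0.579 − j0.0865)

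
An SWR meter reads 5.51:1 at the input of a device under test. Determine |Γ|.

|Γ| = (S − 1)/(S + 1) = (5.51 − 1)/(5.51 + 1) = 4.51/6.51

|Γ| ≈ 0.693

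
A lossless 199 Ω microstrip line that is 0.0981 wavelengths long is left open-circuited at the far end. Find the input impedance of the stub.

βl = 2π × 0.0981 = 35.3°
tan(βl) = 0.708
For an open-circuited stub, Z_in = −jZ_0·cot(βl) = −jZ_0/tan(βl)

Z_in ≈ −j281 Ω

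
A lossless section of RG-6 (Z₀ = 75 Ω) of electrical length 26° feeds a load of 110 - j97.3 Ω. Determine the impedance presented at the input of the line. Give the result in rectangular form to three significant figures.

Z_in ≈ 42.9 − j56 Ω

tan(βl) = tan(26°) = 0.488
Z_in = Z_0·(Z_L + jZ_0·tanβl)/(Z_0 + jZ_L·tanβl)
     = 75·(110 − j60.7)/(122 + j53.7)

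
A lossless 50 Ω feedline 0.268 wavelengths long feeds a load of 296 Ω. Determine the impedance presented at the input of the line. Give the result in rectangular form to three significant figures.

βl = 2π × 0.268 = 96.5°
tan(βl) = tan(96.5°) = -8.8
Z_in = Z_0·(Z_L + jZ_0·tanβl)/(Z_0 + jZ_L·tanβl)
     = 50·(296 − j440)/(50 − j2610)

Z_in ≈ 8.55 + j5.52 Ω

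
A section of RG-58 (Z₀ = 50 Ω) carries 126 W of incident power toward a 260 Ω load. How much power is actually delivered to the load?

Γ = (260 − 50)/(260 + 50) = 0.677
|Γ|² = 0.459
P_refl = |Γ|²·P_inc = 57.8 W, P_del = (1 − |Γ|²)·P_inc = 68.2 W

P_delivered ≈ 68.2 W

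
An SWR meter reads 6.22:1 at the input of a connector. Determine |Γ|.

|Γ| = (S − 1)/(S + 1) = (6.22 − 1)/(6.22 + 1) = 5.22/7.22

|Γ| ≈ 0.723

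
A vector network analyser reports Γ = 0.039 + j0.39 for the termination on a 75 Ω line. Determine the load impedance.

Z_L = Z_0·(1 + Γ)/(1 − Γ) = 75·(1.04 + j0.39)/(0.961 − j0.39)

Z_L ≈ 59 + j54.4 Ω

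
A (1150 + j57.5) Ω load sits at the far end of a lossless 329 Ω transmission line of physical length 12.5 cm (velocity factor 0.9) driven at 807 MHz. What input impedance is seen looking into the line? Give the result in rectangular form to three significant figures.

λ = v/f = 0.9·c / 807 MHz = 0.335 m
βl = 2π·l/λ = 2π × 0.374 = 134°
tan(βl) = tan(134°) = -1.02
Z_in = Z_0·(Z_L + jZ_0·tanβl)/(Z_0 + jZ_L·tanβl)
     = 329·(1150 − j277)/(388 − j1170)

Z_in ≈ 167 + j268 Ω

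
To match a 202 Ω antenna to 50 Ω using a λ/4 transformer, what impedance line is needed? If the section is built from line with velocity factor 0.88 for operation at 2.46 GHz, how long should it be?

Z_qwt = √(Z_0·R_L) = √(50 × 202) = √10100
λ = 0.88·c/f = 0.107 m, so l = λ/4 = 0.0268 m

Z_qwt ≈ 100 Ω; length ≈ 2.68 cm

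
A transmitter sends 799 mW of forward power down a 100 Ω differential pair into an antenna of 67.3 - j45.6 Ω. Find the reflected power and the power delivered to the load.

P_reflected ≈ 83.7 mW; P_delivered ≈ 715 mW

|Γ| = |(-32.7 − j45.6)/(167.3 − j45.6)| = 0.324
|Γ|² = 0.105
P_refl = |Γ|²·P_inc = 83.7 mW, P_del = (1 − |Γ|²)·P_inc = 715 mW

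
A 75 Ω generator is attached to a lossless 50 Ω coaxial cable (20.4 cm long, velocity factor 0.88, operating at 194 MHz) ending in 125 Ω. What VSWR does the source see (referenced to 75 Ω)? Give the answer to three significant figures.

λ = v/f = 0.88·c / 194 MHz = 1.36 m
βl = 2π·l/λ = 2π × 0.15 = 54°
tan(βl) = 1.37
Z_in = Z_0·(Z_L + jZ_0·tanβl)/(Z_0 + jZ_L·tanβl) = 28.2 − j28.2 Ω
Γ_s = (Z_in − Z_s)/(Z_in + Z_s) = (-46.8 − j28.2)/(103 − j28.2), |Γ_s| = 0.511
VSWR = (1 + |Γ_s|)/(1 − |Γ_s|)

VSWR ≈ 3.09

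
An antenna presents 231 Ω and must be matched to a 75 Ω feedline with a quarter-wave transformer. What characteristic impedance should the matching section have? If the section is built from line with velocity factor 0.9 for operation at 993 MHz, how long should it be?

Z_qwt ≈ 132 Ω; length ≈ 6.8 cm

Z_qwt = √(Z_0·R_L) = √(75 × 231) = √17320
λ = 0.9·c/f = 0.272 m, so l = λ/4 = 0.068 m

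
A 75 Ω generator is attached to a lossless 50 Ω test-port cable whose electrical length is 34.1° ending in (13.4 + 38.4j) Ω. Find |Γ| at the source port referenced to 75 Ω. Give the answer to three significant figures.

tan(βl) = 0.677
Z_in = Z_0·(Z_L + jZ_0·tanβl)/(Z_0 + jZ_L·tanβl) = 74.2 + j122 Ω
Γ_s = (Z_in − Z_s)/(Z_in + Z_s) = (-0.792 + j122)/(149 + j122), |Γ_s| = 0.634

|Γ| ≈ 0.634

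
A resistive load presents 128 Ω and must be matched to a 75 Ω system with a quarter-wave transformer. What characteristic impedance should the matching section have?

Z_qwt ≈ 98 Ω

Z_qwt = √(Z_0·R_L) = √(75 × 128) = √9600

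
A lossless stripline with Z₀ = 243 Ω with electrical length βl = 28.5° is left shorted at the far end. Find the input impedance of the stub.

Z_in ≈ +j132 Ω

tan(βl) = 0.543
For a shorted stub, Z_in = jZ_0·tan(βl)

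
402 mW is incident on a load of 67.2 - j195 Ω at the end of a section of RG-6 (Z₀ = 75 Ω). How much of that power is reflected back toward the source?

P_reflected ≈ 263 mW

|Γ| = |(-7.8 − j195)/(142.2 − j195)| = 0.809
|Γ|² = 0.654
P_refl = |Γ|²·P_inc = 263 mW, P_del = (1 − |Γ|²)·P_inc = 139 mW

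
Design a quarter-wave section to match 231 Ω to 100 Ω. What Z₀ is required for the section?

Z_qwt = √(Z_0·R_L) = √(100 × 231) = √23100

Z_qwt ≈ 152 Ω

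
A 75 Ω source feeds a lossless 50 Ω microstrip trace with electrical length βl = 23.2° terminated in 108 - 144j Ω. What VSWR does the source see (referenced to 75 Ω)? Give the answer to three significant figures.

tan(βl) = 0.429
Z_in = Z_0·(Z_L + jZ_0·tanβl)/(Z_0 + jZ_L·tanβl) = 21.9 − j63.9 Ω
Γ_s = (Z_in − Z_s)/(Z_in + Z_s) = (-53.1 − j63.9)/(96.9 − j63.9), |Γ_s| = 0.716
VSWR = (1 + |Γ_s|)/(1 − |Γ_s|)

VSWR ≈ 6.05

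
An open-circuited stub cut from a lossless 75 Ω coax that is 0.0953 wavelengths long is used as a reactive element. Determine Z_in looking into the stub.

Z_in ≈ −j110 Ω

βl = 2π × 0.0953 = 34.3°
tan(βl) = 0.682
For an open-circuited stub, Z_in = −jZ_0·cot(βl) = −jZ_0/tan(βl)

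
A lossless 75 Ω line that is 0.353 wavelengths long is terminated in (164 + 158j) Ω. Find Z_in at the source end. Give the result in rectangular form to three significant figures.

βl = 2π × 0.353 = 127°
tan(βl) = tan(127°) = -1.32
Z_in = Z_0·(Z_L + jZ_0·tanβl)/(Z_0 + jZ_L·tanβl)
     = 75·(164 + j58.8)/(284 − j217)

Z_in ≈ 19.9 + j30.7 Ω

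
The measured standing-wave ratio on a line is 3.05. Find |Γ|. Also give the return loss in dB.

|Γ| ≈ 0.506; return loss ≈ 5.91 dB

|Γ| = (S − 1)/(S + 1) = (3.05 − 1)/(3.05 + 1) = 2.05/4.05
RL = −20·log₁₀|Γ| = −20·log₁₀(0.506)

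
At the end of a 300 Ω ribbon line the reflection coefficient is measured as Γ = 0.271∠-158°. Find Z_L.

Z_L = Z_0·(1 + Γ)/(1 − Γ) = 300·(0.749 − j0.102)/(1.25 + j0.102)

Z_L ≈ 176 − j38.6 Ω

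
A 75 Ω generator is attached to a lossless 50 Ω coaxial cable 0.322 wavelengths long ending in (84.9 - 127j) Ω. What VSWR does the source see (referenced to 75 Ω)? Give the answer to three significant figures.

βl = 2π × 0.322 = 116°
tan(βl) = -2.06
Z_in = Z_0·(Z_L + jZ_0·tanβl)/(Z_0 + jZ_L·tanβl) = 14.8 + j42.2 Ω
Γ_s = (Z_in − Z_s)/(Z_in + Z_s) = (-60.2 + j42.2)/(89.8 + j42.2), |Γ_s| = 0.741
VSWR = (1 + |Γ_s|)/(1 − |Γ_s|)

VSWR ≈ 6.73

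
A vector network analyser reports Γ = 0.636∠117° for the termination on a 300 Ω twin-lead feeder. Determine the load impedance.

Z_L = Z_0·(1 + Γ)/(1 − Γ) = 300·(0.711 + j0.567)/(1.29 − j0.567)

Z_L ≈ 90.1 + j172 Ω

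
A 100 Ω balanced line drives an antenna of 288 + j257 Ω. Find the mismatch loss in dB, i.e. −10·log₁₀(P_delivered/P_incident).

mismatch loss ≈ 2.74 dB

Γ = (188 + j257)/(388 + j257), |Γ| = 0.684
|Γ|² = 0.468, so P_del/P_inc = 1 − |Γ|² = 0.532
ML = −10·log₁₀(1 − |Γ|²)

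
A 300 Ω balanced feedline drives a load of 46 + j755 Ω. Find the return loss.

RL ≈ 0.362 dB

Γ = (-254 + j755)/(346 + j755), |Γ| = 0.959
RL = −20·log₁₀|Γ| = −20·log₁₀(0.959)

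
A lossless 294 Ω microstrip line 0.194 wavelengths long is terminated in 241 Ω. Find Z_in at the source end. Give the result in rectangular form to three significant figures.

βl = 2π × 0.194 = 69.8°
tan(βl) = tan(69.8°) = 2.72
Z_in = Z_0·(Z_L + jZ_0·tanβl)/(Z_0 + jZ_L·tanβl)
     = 294·(241 + j801)/(294 + j656)

Z_in ≈ 339 + j43.9 Ω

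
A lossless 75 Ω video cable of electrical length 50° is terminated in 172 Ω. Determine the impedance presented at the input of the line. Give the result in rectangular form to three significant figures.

Z_in ≈ 49.1 − j44.9 Ω

tan(βl) = tan(50°) = 1.19
Z_in = Z_0·(Z_L + jZ_0·tanβl)/(Z_0 + jZ_L·tanβl)
     = 75·(172 + j89.4)/(75 + j205)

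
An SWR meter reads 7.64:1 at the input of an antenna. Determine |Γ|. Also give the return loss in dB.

|Γ| ≈ 0.769; return loss ≈ 2.29 dB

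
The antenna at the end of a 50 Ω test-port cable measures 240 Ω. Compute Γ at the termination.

Γ = 0.655

Γ = (Z_L − Z_0)/(Z_L + Z_0) = (240 − 50)/(240 + 50) = 190/290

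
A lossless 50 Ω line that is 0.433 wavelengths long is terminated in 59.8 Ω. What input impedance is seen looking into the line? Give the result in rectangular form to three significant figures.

βl = 2π × 0.433 = 156°
tan(βl) = tan(156°) = -0.448
Z_in = Z_0·(Z_L + jZ_0·tanβl)/(Z_0 + jZ_L·tanβl)
     = 50·(59.8 − j22.4)/(50 − j26.8)

Z_in ≈ 55.8 + j7.49 Ω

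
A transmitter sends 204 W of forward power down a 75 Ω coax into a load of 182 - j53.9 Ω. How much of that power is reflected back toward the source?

P_reflected ≈ 42.5 W

|Γ| = |(107 − j53.9)/(257 − j53.9)| = 0.456
|Γ|² = 0.208
P_refl = |Γ|²·P_inc = 42.5 W, P_del = (1 − |Γ|²)·P_inc = 162 W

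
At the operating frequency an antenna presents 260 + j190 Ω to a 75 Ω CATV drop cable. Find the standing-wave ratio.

VSWR ≈ 5.42

Γ = (Z_L − Z_0)/(Z_L + Z_0) = (185 + j190)/(335 + j190)
|Γ| = 265/385 = 0.689
VSWR = (1 + |Γ|)/(1 − |Γ|) = 1.69/0.311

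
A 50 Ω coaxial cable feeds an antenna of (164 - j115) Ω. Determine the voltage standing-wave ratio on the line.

VSWR ≈ 5

Γ = (Z_L − Z_0)/(Z_L + Z_0) = (114 − j115)/(214 − j115)
|Γ| = 162/243 = 0.667
VSWR = (1 + |Γ|)/(1 − |Γ|) = 1.67/0.333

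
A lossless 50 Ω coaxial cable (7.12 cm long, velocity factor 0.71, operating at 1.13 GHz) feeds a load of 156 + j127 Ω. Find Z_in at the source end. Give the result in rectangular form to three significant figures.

Z_in ≈ 14.3 + j35.3 Ω

λ = v/f = 0.71·c / 1.13 GHz = 0.188 m
βl = 2π·l/λ = 2π × 0.378 = 136°
tan(βl) = tan(136°) = -0.966
Z_in = Z_0·(Z_L + jZ_0·tanβl)/(Z_0 + jZ_L·tanβl)
     = 50·(156 + j78.7)/(173 − j151)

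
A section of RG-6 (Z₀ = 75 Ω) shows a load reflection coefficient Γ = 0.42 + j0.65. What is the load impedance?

Z_L ≈ 39.6 + j128 Ω

Z_L = Z_0·(1 + Γ)/(1 − Γ) = 75·(1.42 + j0.65)/(0.58 − j0.65)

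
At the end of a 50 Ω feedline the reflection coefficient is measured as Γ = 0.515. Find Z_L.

Z_L ≈ 156 Ω

Z_L = Z_0·(1 + Γ)/(1 − Γ) = 50·(1.52)/(0.485)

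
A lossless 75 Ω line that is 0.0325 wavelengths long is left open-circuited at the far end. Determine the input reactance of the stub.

βl = 2π × 0.0325 = 11.7°
tan(βl) = 0.207
For an open-circuited stub, Z_in = −jZ_0·cot(βl) = −jZ_0/tan(βl)

X_in ≈ -362 Ω (capacitive)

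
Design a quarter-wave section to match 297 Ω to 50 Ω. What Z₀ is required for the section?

Z_qwt ≈ 122 Ω

Z_qwt = √(Z_0·R_L) = √(50 × 297) = √14850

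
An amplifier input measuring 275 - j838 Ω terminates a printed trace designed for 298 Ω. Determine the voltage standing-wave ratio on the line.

Γ = (Z_L − Z_0)/(Z_L + Z_0) = (-23 − j838)/(573 − j838)
|Γ| = 838/1020 = 0.826
VSWR = (1 + |Γ|)/(1 − |Γ|) = 1.83/0.174

VSWR ≈ 10.5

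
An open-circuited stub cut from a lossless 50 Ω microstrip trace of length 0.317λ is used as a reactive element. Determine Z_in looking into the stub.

βl = 2π × 0.317 = 114°
tan(βl) = -2.23
For an open-circuited stub, Z_in = −jZ_0·cot(βl) = −jZ_0/tan(βl)

Z_in ≈ +j22.4 Ω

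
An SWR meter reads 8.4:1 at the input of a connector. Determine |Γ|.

|Γ| = (S − 1)/(S + 1) = (8.4 − 1)/(8.4 + 1) = 7.4/9.4

|Γ| ≈ 0.787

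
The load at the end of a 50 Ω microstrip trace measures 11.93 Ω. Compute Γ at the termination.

Γ = -0.615

Γ = (Z_L − Z_0)/(Z_L + Z_0) = (11.93 − 50)/(11.93 + 50) = -38.07/61.93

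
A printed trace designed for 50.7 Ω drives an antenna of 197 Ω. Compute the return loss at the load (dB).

RL ≈ 4.57 dB

Γ = (197 − 50.7)/(197 + 50.7) = 0.591
RL = −20·log₁₀|Γ| = −20·log₁₀(0.591)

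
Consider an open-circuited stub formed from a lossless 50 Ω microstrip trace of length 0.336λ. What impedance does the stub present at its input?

βl = 2π × 0.336 = 121°
tan(βl) = -1.67
For an open-circuited stub, Z_in = −jZ_0·cot(βl) = −jZ_0/tan(βl)

Z_in ≈ +j30 Ω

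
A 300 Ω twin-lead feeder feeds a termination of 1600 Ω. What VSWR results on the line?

VSWR ≈ 5.33

Γ = (1600 − 300)/(1600 + 300) = 0.684
VSWR = (1 + 0.684)/(1 − 0.684)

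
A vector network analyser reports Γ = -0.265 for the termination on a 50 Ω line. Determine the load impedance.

Z_L ≈ 29.1 Ω

Z_L = Z_0·(1 + Γ)/(1 − Γ) = 50·(0.735)/(1.27)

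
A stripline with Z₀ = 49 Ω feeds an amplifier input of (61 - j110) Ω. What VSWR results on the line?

VSWR ≈ 5.93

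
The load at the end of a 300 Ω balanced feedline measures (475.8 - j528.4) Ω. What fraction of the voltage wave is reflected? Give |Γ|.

Γ = (Z_L − Z_0)/(Z_L + Z_0) = (175.8 − j528.4)/(775.8 − j528.4)
|Γ| = 557/939

|Γ| ≈ 0.593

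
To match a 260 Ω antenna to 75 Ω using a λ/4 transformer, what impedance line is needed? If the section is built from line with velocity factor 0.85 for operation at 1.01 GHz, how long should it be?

Z_qwt = √(Z_0·R_L) = √(75 × 260) = √19500
λ = 0.85·c/f = 0.252 m, so l = λ/4 = 0.0631 m

Z_qwt ≈ 140 Ω; length ≈ 6.31 cm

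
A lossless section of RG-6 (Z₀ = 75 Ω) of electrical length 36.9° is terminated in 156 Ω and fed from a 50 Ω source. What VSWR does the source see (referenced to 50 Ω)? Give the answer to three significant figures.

tan(βl) = 0.751
Z_in = Z_0·(Z_L + jZ_0·tanβl)/(Z_0 + jZ_L·tanβl) = 70.9 − j54.5 Ω
Γ_s = (Z_in − Z_s)/(Z_in + Z_s) = (20.9 − j54.5)/(121 − j54.5), |Γ_s| = 0.44
VSWR = (1 + |Γ_s|)/(1 − |Γ_s|)

VSWR ≈ 2.57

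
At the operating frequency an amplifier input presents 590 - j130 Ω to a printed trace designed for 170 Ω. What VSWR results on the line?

VSWR ≈ 3.65

Γ = (Z_L − Z_0)/(Z_L + Z_0) = (420 − j130)/(760 − j130)
|Γ| = 440/771 = 0.57
VSWR = (1 + |Γ|)/(1 − |Γ|) = 1.57/0.43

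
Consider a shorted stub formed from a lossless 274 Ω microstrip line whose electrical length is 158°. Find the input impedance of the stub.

Z_in ≈ −j111 Ω

tan(βl) = -0.404
For a shorted stub, Z_in = jZ_0·tan(βl)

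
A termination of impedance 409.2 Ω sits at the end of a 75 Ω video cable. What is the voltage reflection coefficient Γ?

Γ = 0.69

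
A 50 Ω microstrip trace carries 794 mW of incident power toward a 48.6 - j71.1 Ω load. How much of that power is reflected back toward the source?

P_reflected ≈ 272 mW

|Γ| = |(-1.4 − j71.1)/(98.6 − j71.1)| = 0.585
|Γ|² = 0.342
P_refl = |Γ|²·P_inc = 272 mW, P_del = (1 − |Γ|²)·P_inc = 522 mW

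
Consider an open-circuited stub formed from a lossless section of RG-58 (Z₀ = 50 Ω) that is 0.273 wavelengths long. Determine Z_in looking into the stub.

Z_in ≈ +j7.28 Ω

βl = 2π × 0.273 = 98.3°
tan(βl) = -6.87
For an open-circuited stub, Z_in = −jZ_0·cot(βl) = −jZ_0/tan(βl)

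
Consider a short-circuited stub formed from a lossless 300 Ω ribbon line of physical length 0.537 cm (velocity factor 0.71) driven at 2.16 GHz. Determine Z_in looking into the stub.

λ = v/f = 0.71·c / 2.16 GHz = 0.0986 m
βl = 2π·l/λ = 2π × 0.0545 = 19.6°
tan(βl) = 0.356
For a short-circuited stub, Z_in = jZ_0·tan(βl)

Z_in ≈ +j107 Ω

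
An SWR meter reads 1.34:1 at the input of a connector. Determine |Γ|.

|Γ| = (S − 1)/(S + 1) = (1.34 − 1)/(1.34 + 1) = 0.34/2.34

|Γ| ≈ 0.145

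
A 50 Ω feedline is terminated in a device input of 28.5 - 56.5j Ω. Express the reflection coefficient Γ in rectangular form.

Γ = (Z_L − Z_0)/(Z_L + Z_0) = (-21.5 − j56.5)/(78.5 − j56.5)

Γ ≈ 0.161 − j0.604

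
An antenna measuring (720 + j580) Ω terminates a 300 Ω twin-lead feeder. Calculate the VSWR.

VSWR ≈ 4.13

Γ = (Z_L − Z_0)/(Z_L + Z_0) = (420 + j580)/(1020 + j580)
|Γ| = 716/1170 = 0.61
VSWR = (1 + |Γ|)/(1 − |Γ|) = 1.61/0.39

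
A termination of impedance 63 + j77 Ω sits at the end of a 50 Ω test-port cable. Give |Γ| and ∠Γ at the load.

Γ ≈ 0.571 ∠ 46.1°

Γ = (Z_L − Z_0)/(Z_L + Z_0) = (13 + j77)/(113 + j77)
|Γ| = 78.1/137 = 0.571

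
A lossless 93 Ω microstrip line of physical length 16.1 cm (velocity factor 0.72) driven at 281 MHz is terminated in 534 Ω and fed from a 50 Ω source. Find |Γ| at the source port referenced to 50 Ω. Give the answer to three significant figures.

λ = v/f = 0.72·c / 281 MHz = 0.769 m
βl = 2π·l/λ = 2π × 0.209 = 75.4°
tan(βl) = 3.84
Z_in = Z_0·(Z_L + jZ_0·tanβl)/(Z_0 + jZ_L·tanβl) = 17.3 − j23.4 Ω
Γ_s = (Z_in − Z_s)/(Z_in + Z_s) = (-32.7 − j23.4)/(67.3 − j23.4), |Γ_s| = 0.565

|Γ| ≈ 0.565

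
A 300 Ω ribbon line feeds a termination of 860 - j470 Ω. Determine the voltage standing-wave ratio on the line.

VSWR ≈ 3.81

Γ = (Z_L − Z_0)/(Z_L + Z_0) = (560 − j470)/(1160 − j470)
|Γ| = 731/1250 = 0.584
VSWR = (1 + |Γ|)/(1 − |Γ|) = 1.58/0.416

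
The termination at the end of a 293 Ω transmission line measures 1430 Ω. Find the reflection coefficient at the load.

Γ = (Z_L − Z_0)/(Z_L + Z_0) = (1430 − 293)/(1430 + 293) = 1137/1723

Γ = 0.66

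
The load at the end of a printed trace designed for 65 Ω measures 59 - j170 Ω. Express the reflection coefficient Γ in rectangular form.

Γ = (Z_L − Z_0)/(Z_L + Z_0) = (-6 − j170)/(124 − j170)

Γ ≈ 0.636 − j0.499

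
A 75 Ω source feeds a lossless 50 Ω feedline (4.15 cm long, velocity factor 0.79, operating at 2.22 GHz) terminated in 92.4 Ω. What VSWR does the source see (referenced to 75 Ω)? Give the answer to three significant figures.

VSWR ≈ 1.99

λ = v/f = 0.79·c / 2.22 GHz = 0.107 m
βl = 2π·l/λ = 2π × 0.389 = 140°
tan(βl) = -0.841
Z_in = Z_0·(Z_L + jZ_0·tanβl)/(Z_0 + jZ_L·tanβl) = 46.2 + j29.7 Ω
Γ_s = (Z_in − Z_s)/(Z_in + Z_s) = (-28.8 + j29.7)/(121 + j29.7), |Γ_s| = 0.332
VSWR = (1 + |Γ_s|)/(1 − |Γ_s|)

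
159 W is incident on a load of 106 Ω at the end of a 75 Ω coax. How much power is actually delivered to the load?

P_delivered ≈ 154 W

Γ = (106 − 75)/(106 + 75) = 0.171
|Γ|² = 0.0293
P_refl = |Γ|²·P_inc = 4.66 W, P_del = (1 − |Γ|²)·P_inc = 154 W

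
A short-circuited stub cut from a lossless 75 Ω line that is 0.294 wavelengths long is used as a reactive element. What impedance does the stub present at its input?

βl = 2π × 0.294 = 106°
tan(βl) = -3.52
For a short-circuited stub, Z_in = jZ_0·tan(βl)

Z_in ≈ −j264 Ω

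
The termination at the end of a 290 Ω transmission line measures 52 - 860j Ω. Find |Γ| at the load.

Γ = (Z_L − Z_0)/(Z_L + Z_0) = (-238 − j860)/(342 − j860)
|Γ| = 892/926

|Γ| ≈ 0.964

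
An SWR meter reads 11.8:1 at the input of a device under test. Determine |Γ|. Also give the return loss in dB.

|Γ| ≈ 0.844; return loss ≈ 1.48 dB

|Γ| = (S − 1)/(S + 1) = (11.8 − 1)/(11.8 + 1) = 10.8/12.8
RL = −20·log₁₀|Γ| = −20·log₁₀(0.844)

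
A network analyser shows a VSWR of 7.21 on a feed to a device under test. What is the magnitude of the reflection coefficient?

|Γ| = (S − 1)/(S + 1) = (7.21 − 1)/(7.21 + 1) = 6.21/8.21

|Γ| ≈ 0.756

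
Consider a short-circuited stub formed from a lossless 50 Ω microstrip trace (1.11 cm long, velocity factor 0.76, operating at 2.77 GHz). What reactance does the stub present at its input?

λ = v/f = 0.76·c / 2.77 GHz = 0.0823 m
βl = 2π·l/λ = 2π × 0.135 = 48.5°
tan(βl) = 1.13
For a short-circuited stub, Z_in = jZ_0·tan(βl)

X_in ≈ 56.6 Ω (inductive)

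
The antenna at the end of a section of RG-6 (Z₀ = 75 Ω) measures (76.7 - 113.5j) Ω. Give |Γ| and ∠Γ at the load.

Γ = (Z_L − Z_0)/(Z_L + Z_0) = (1.7 − j113.5)/(151.7 − j113.5)
|Γ| = 114/189 = 0.599

Γ ≈ 0.599 ∠ -52.3°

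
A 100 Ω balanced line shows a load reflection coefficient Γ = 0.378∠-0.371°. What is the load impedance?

Z_L ≈ 222 − j1.27 Ω

Z_L = Z_0·(1 + Γ)/(1 − Γ) = 100·(1.38 − j0.00245)/(0.622 + j0.00245)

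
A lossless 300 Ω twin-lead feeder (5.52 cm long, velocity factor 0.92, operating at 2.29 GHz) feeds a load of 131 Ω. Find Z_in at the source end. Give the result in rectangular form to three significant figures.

λ = v/f = 0.92·c / 2.29 GHz = 0.121 m
βl = 2π·l/λ = 2π × 0.458 = 165°
tan(βl) = tan(165°) = -0.27
Z_in = Z_0·(Z_L + jZ_0·tanβl)/(Z_0 + jZ_L·tanβl)
     = 300·(131 − j81.1)/(300 − j35.4)

Z_in ≈ 139 − j64.7 Ω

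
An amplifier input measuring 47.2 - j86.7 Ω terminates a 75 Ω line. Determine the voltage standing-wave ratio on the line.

Γ = (Z_L − Z_0)/(Z_L + Z_0) = (-27.8 − j86.7)/(122.2 − j86.7)
|Γ| = 91/150 = 0.608
VSWR = (1 + |Γ|)/(1 − |Γ|) = 1.61/0.392

VSWR ≈ 4.1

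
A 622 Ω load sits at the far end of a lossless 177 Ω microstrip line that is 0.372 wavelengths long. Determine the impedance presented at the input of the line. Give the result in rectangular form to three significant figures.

Z_in ≈ 90.3 + j146 Ω

βl = 2π × 0.372 = 134°
tan(βl) = tan(134°) = -1.04
Z_in = Z_0·(Z_L + jZ_0·tanβl)/(Z_0 + jZ_L·tanβl)
     = 177·(622 − j184)/(177 − j646)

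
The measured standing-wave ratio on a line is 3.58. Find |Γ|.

|Γ| = (S − 1)/(S + 1) = (3.58 − 1)/(3.58 + 1) = 2.58/4.58

|Γ| ≈ 0.563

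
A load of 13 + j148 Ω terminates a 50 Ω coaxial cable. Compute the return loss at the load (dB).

Γ = (-37 + j148)/(63 + j148), |Γ| = 0.948
RL = −20·log₁₀|Γ| = −20·log₁₀(0.948)

RL ≈ 0.46 dB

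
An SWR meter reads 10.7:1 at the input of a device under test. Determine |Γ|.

|Γ| = (S − 1)/(S + 1) = (10.7 − 1)/(10.7 + 1) = 9.7/11.7

|Γ| ≈ 0.829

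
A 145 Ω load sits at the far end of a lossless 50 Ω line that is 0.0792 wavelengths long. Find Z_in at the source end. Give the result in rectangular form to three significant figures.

Z_in ≈ 53.9 − j57.8 Ω

βl = 2π × 0.0792 = 28.5°
tan(βl) = tan(28.5°) = 0.543
Z_in = Z_0·(Z_L + jZ_0·tanβl)/(Z_0 + jZ_L·tanβl)
     = 50·(145 + j27.2)/(50 + j78.8)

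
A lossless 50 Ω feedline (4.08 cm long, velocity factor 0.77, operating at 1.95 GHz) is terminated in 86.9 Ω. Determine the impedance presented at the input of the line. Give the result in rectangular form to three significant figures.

Z_in ≈ 36.4 + j19.6 Ω

λ = v/f = 0.77·c / 1.95 GHz = 0.118 m
βl = 2π·l/λ = 2π × 0.344 = 124°
tan(βl) = tan(124°) = -1.48
Z_in = Z_0·(Z_L + jZ_0·tanβl)/(Z_0 + jZ_L·tanβl)
     = 50·(86.9 − j74.2)/(50 − j129)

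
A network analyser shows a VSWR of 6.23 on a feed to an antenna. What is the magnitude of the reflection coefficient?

|Γ| ≈ 0.723

|Γ| = (S − 1)/(S + 1) = (6.23 − 1)/(6.23 + 1) = 5.23/7.23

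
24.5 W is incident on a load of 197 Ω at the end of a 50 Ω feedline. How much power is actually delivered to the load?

P_delivered ≈ 15.8 W

Γ = (197 − 50)/(197 + 50) = 0.595
|Γ|² = 0.354
P_refl = |Γ|²·P_inc = 8.68 W, P_del = (1 − |Γ|²)·P_inc = 15.8 W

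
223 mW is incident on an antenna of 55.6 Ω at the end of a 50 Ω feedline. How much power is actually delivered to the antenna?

P_delivered ≈ 222 mW

Γ = (55.6 − 50)/(55.6 + 50) = 0.053
|Γ|² = 0.00281
P_refl = |Γ|²·P_inc = 0.627 mW, P_del = (1 − |Γ|²)·P_inc = 222 mW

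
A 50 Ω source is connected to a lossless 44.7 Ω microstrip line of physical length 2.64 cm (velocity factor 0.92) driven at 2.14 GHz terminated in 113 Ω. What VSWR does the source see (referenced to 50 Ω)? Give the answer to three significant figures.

VSWR ≈ 2.78

λ = v/f = 0.92·c / 2.14 GHz = 0.129 m
βl = 2π·l/λ = 2π × 0.205 = 73.7°
tan(βl) = 3.42
Z_in = Z_0·(Z_L + jZ_0·tanβl)/(Z_0 + jZ_L·tanβl) = 18.9 − j10.9 Ω
Γ_s = (Z_in − Z_s)/(Z_in + Z_s) = (-31.1 − j10.9)/(68.9 − j10.9), |Γ_s| = 0.472
VSWR = (1 + |Γ_s|)/(1 − |Γ_s|)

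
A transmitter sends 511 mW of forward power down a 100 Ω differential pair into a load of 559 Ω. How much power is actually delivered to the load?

Γ = (559 − 100)/(559 + 100) = 0.697
|Γ|² = 0.485
P_refl = |Γ|²·P_inc = 248 mW, P_del = (1 − |Γ|²)·P_inc = 263 mW

P_delivered ≈ 263 mW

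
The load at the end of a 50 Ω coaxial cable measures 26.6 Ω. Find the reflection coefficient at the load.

Γ = (Z_L − Z_0)/(Z_L + Z_0) = (26.6 − 50)/(26.6 + 50) = -23.4/76.6

Γ = -0.305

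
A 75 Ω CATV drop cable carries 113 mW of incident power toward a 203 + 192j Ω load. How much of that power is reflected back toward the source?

|Γ| = |(128 + j192)/(278 + j192)| = 0.683
|Γ|² = 0.466
P_refl = |Γ|²·P_inc = 52.7 mW, P_del = (1 − |Γ|²)·P_inc = 60.3 mW

P_reflected ≈ 52.7 mW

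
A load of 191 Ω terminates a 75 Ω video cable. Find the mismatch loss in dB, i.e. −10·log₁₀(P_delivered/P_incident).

Γ = (191 − 75)/(191 + 75) = 0.436
|Γ|² = 0.19, so P_del/P_inc = 1 − |Γ|² = 0.81
ML = −10·log₁₀(1 − |Γ|²)

mismatch loss ≈ 0.916 dB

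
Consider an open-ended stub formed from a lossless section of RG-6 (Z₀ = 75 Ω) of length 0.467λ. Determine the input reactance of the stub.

βl = 2π × 0.467 = 168°
tan(βl) = -0.21
For an open-ended stub, Z_in = −jZ_0·cot(βl) = −jZ_0/tan(βl)

X_in ≈ 357 Ω (inductive)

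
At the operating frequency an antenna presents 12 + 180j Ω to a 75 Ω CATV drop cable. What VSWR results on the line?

VSWR ≈ 42.4

Γ = (Z_L − Z_0)/(Z_L + Z_0) = (-63 + j180)/(87 + j180)
|Γ| = 191/200 = 0.954
VSWR = (1 + |Γ|)/(1 − |Γ|) = 1.95/0.0461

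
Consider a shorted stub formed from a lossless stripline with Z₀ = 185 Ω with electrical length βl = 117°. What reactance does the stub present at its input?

X_in ≈ -363 Ω (capacitive)

tan(βl) = -1.96
For a shorted stub, Z_in = jZ_0·tan(βl)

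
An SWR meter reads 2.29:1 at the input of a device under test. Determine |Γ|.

|Γ| ≈ 0.392

|Γ| = (S − 1)/(S + 1) = (2.29 − 1)/(2.29 + 1) = 1.29/3.29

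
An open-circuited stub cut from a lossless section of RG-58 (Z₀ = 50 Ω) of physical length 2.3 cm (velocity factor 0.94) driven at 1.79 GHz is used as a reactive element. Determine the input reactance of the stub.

X_in ≈ -38.3 Ω (capacitive)

λ = v/f = 0.94·c / 1.79 GHz = 0.158 m
βl = 2π·l/λ = 2π × 0.146 = 52.6°
tan(βl) = 1.31
For an open-circuited stub, Z_in = −jZ_0·cot(βl) = −jZ_0/tan(βl)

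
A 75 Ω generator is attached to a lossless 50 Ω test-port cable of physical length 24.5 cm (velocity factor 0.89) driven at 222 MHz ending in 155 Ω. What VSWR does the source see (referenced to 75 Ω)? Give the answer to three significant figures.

λ = v/f = 0.89·c / 222 MHz = 1.2 m
βl = 2π·l/λ = 2π × 0.204 = 73.3°
tan(βl) = 3.34
Z_in = Z_0·(Z_L + jZ_0·tanβl)/(Z_0 + jZ_L·tanβl) = 17.4 − j13.3 Ω
Γ_s = (Z_in − Z_s)/(Z_in + Z_s) = (-57.6 − j13.3)/(92.4 − j13.3), |Γ_s| = 0.633
VSWR = (1 + |Γ_s|)/(1 − |Γ_s|)

VSWR ≈ 4.45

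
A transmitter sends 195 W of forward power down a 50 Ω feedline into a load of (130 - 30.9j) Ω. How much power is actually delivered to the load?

|Γ| = |(80 − j30.9)/(180 − j30.9)| = 0.47
|Γ|² = 0.221
P_refl = |Γ|²·P_inc = 43 W, P_del = (1 − |Γ|²)·P_inc = 152 W

P_delivered ≈ 152 W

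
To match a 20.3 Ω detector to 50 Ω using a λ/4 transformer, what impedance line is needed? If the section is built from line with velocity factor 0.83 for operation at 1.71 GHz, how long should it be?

Z_qwt = √(Z_0·R_L) = √(50 × 20.3) = √1015
λ = 0.83·c/f = 0.146 m, so l = λ/4 = 0.0364 m

Z_qwt ≈ 31.9 Ω; length ≈ 3.64 cm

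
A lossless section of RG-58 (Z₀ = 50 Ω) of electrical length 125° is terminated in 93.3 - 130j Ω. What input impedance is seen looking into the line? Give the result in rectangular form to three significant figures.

Z_in ≈ 19.6 + j55 Ω

tan(βl) = tan(125°) = -1.43
Z_in = Z_0·(Z_L + jZ_0·tanβl)/(Z_0 + jZ_L·tanβl)
     = 50·(93.3 − j201)/(-136 − j133)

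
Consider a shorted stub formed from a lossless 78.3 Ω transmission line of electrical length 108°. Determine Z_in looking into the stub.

tan(βl) = -3.08
For a shorted stub, Z_in = jZ_0·tan(βl)

Z_in ≈ −j241 Ω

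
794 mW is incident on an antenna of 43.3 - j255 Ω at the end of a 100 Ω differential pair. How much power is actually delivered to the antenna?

P_delivered ≈ 161 mW

|Γ| = |(-56.7 − j255)/(143.3 − j255)| = 0.893
|Γ|² = 0.798
P_refl = |Γ|²·P_inc = 633 mW, P_del = (1 − |Γ|²)·P_inc = 161 mW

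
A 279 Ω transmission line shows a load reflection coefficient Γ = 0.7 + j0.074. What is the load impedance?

Z_L ≈ 1470 + j432 Ω

Z_L = Z_0·(1 + Γ)/(1 − Γ) = 279·(1.7 + j0.074)/(0.3 − j0.074)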